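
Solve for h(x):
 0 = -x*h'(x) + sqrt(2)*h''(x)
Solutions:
 h(x) = C1 + C2*erfi(2^(1/4)*x/2)


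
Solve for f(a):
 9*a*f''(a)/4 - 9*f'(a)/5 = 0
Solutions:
 f(a) = C1 + C2*a^(9/5)


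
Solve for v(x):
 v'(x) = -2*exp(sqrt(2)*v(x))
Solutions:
 v(x) = sqrt(2)*(2*log(1/(C1 + 2*x)) - log(2))/4


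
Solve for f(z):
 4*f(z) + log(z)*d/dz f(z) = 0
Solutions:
 f(z) = C1*exp(-4*li(z))


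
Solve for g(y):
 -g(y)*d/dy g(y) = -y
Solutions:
 g(y) = -sqrt(C1 + y^2)
 g(y) = sqrt(C1 + y^2)


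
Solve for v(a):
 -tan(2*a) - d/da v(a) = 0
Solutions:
 v(a) = C1 + log(cos(2*a))/2


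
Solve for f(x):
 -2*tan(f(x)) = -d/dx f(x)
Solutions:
 f(x) = pi - asin(C1*exp(2*x))
 f(x) = asin(C1*exp(2*x))


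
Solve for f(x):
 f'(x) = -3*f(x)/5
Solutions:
 f(x) = C1*exp(-3*x/5)


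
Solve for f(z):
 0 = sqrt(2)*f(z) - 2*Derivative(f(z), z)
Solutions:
 f(z) = C1*exp(sqrt(2)*z/2)


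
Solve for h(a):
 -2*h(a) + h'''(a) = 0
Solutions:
 h(a) = C3*exp(2^(1/3)*a) + (C1*sin(2^(1/3)*sqrt(3)*a/2) + C2*cos(2^(1/3)*sqrt(3)*a/2))*exp(-2^(1/3)*a/2)


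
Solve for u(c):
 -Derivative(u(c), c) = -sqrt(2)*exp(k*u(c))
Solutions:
 u(c) = Piecewise((log(-1/(C1*k + sqrt(2)*c*k))/k, Ne(k, 0)), (nan, True))
 u(c) = Piecewise((C1 + sqrt(2)*c, Eq(k, 0)), (nan, True))


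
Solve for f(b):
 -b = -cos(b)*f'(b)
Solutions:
 f(b) = C1 + Integral(b/cos(b), b)


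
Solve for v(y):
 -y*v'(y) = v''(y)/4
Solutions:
 v(y) = C1 + C2*erf(sqrt(2)*y)


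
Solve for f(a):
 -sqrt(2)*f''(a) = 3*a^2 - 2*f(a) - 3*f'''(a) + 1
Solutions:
 f(a) = C1*exp(a*(2/(-2*sqrt(2)/27 + sqrt(-8 + (243 - 2*sqrt(2))^2)/27 + 9)^(1/3) + 6*sqrt(2) + 9*(-2*sqrt(2)/27 + sqrt(-8 + (243 - 2*sqrt(2))^2)/27 + 9)^(1/3))/54)*sin(sqrt(3)*a*(-9*(-2*sqrt(2)/27 + sqrt(-32/729 + (18 - 4*sqrt(2)/27)^2)/2 + 9)^(1/3) + 2/(-2*sqrt(2)/27 + sqrt(-32/729 + (18 - 4*sqrt(2)/27)^2)/2 + 9)^(1/3))/54) + C2*exp(a*(2/(-2*sqrt(2)/27 + sqrt(-8 + (243 - 2*sqrt(2))^2)/27 + 9)^(1/3) + 6*sqrt(2) + 9*(-2*sqrt(2)/27 + sqrt(-8 + (243 - 2*sqrt(2))^2)/27 + 9)^(1/3))/54)*cos(sqrt(3)*a*(-9*(-2*sqrt(2)/27 + sqrt(-32/729 + (18 - 4*sqrt(2)/27)^2)/2 + 9)^(1/3) + 2/(-2*sqrt(2)/27 + sqrt(-32/729 + (18 - 4*sqrt(2)/27)^2)/2 + 9)^(1/3))/54) + C3*exp(a*(-9*(-2*sqrt(2)/27 + sqrt(-8 + (243 - 2*sqrt(2))^2)/27 + 9)^(1/3) - 2/(-2*sqrt(2)/27 + sqrt(-8 + (243 - 2*sqrt(2))^2)/27 + 9)^(1/3) + 3*sqrt(2))/27) + 3*a^2/2 + 1/2 + 3*sqrt(2)/2


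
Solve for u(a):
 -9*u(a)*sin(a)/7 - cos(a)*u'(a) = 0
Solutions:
 u(a) = C1*cos(a)^(9/7)


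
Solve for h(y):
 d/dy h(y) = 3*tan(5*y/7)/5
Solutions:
 h(y) = C1 - 21*log(cos(5*y/7))/25


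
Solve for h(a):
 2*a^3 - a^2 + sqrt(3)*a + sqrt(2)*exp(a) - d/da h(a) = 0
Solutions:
 h(a) = C1 + a^4/2 - a^3/3 + sqrt(3)*a^2/2 + sqrt(2)*exp(a)


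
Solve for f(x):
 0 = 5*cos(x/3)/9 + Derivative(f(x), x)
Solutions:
 f(x) = C1 - 5*sin(x/3)/3


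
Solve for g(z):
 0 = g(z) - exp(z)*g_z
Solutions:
 g(z) = C1*exp(-exp(-z))


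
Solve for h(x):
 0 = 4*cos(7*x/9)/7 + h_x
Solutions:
 h(x) = C1 - 36*sin(7*x/9)/49


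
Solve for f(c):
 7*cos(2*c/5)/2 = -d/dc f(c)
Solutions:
 f(c) = C1 - 35*sin(2*c/5)/4


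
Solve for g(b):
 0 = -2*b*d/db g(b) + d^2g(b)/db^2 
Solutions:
 g(b) = C1 + C2*erfi(b)


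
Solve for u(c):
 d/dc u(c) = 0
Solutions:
 u(c) = C1


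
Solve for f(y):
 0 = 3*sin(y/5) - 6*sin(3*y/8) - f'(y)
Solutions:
 f(y) = C1 - 15*cos(y/5) + 16*cos(3*y/8)


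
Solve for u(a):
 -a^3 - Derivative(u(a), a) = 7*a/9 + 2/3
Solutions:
 u(a) = C1 - a^4/4 - 7*a^2/18 - 2*a/3


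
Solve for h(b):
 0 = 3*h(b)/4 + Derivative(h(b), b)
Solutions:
 h(b) = C1*exp(-3*b/4)


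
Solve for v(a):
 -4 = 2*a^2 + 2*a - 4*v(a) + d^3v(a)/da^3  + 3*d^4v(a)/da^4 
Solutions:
 v(a) = C1*exp(a*(-24 - 10*2^(2/3)/(167/27 + sqrt(41))^(1/3) + 9*2^(1/3)*(167/27 + sqrt(41))^(1/3))/54)*sin(sqrt(3)*a*(20/(334/27 + 2*sqrt(41))^(1/3) + 9*(334/27 + 2*sqrt(41))^(1/3))/54) + C2*exp(a*(-24 - 10*2^(2/3)/(167/27 + sqrt(41))^(1/3) + 9*2^(1/3)*(167/27 + sqrt(41))^(1/3))/54)*cos(sqrt(3)*a*(20/(334/27 + 2*sqrt(41))^(1/3) + 9*(334/27 + 2*sqrt(41))^(1/3))/54) + C3*exp(a) + C4*exp(a*(-9*2^(1/3)*(167/27 + sqrt(41))^(1/3) - 12 + 10*2^(2/3)/(167/27 + sqrt(41))^(1/3))/27) + a^2/2 + a/2 + 1


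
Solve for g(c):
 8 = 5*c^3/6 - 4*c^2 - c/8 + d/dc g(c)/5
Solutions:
 g(c) = C1 - 25*c^4/24 + 20*c^3/3 + 5*c^2/16 + 40*c


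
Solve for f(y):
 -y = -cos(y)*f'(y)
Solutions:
 f(y) = C1 + Integral(y/cos(y), y)


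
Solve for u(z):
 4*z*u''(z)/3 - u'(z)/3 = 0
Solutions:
 u(z) = C1 + C2*z^(5/4)


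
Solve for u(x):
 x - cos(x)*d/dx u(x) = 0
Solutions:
 u(x) = C1 + Integral(x/cos(x), x)


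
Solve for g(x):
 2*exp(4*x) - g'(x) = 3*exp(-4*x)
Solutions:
 g(x) = C1 + exp(4*x)/2 + 3*exp(-4*x)/4


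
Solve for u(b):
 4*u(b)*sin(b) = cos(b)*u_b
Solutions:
 u(b) = C1/cos(b)^4


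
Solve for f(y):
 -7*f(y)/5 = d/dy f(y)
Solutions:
 f(y) = C1*exp(-7*y/5)


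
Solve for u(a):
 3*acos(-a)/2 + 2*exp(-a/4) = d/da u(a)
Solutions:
 u(a) = C1 + 3*a*acos(-a)/2 + 3*sqrt(1 - a^2)/2 - 8*exp(-a/4)


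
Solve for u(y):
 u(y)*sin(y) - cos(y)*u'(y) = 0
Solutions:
 u(y) = C1/cos(y)


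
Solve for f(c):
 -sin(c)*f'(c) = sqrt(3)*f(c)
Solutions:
 f(c) = C1*(cos(c) + 1)^(sqrt(3)/2)/(cos(c) - 1)^(sqrt(3)/2)


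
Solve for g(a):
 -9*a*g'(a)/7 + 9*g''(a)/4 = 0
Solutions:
 g(a) = C1 + C2*erfi(sqrt(14)*a/7)


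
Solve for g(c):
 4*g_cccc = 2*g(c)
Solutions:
 g(c) = C1*exp(-2^(3/4)*c/2) + C2*exp(2^(3/4)*c/2) + C3*sin(2^(3/4)*c/2) + C4*cos(2^(3/4)*c/2)


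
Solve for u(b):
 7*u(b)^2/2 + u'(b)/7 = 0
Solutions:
 u(b) = 2/(C1 + 49*b)


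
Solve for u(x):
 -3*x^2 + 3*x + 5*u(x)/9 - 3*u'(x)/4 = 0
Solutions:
 u(x) = C1*exp(20*x/27) + 27*x^2/5 + 459*x/50 + 12393/1000


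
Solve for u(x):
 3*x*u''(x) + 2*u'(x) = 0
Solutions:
 u(x) = C1 + C2*x^(1/3)


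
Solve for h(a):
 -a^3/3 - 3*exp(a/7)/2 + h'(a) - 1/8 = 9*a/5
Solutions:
 h(a) = C1 + a^4/12 + 9*a^2/10 + a/8 + 21*exp(a/7)/2


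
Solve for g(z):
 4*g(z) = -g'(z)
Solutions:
 g(z) = C1*exp(-4*z)


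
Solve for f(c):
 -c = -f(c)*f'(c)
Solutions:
 f(c) = -sqrt(C1 + c^2)
 f(c) = sqrt(C1 + c^2)


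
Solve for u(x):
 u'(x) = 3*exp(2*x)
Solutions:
 u(x) = C1 + 3*exp(2*x)/2


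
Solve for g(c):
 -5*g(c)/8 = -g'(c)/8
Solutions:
 g(c) = C1*exp(5*c)


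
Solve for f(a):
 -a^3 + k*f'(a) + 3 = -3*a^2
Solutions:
 f(a) = C1 + a^4/(4*k) - a^3/k - 3*a/k


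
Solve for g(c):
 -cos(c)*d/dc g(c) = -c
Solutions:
 g(c) = C1 + Integral(c/cos(c), c)


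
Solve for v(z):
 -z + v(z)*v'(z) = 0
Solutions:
 v(z) = -sqrt(C1 + z^2)
 v(z) = sqrt(C1 + z^2)


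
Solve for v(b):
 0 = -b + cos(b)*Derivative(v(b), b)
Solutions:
 v(b) = C1 + Integral(b/cos(b), b)


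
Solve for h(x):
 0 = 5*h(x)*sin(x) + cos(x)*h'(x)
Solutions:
 h(x) = C1*cos(x)^5


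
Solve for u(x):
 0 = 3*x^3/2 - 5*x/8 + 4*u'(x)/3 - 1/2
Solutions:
 u(x) = C1 - 9*x^4/32 + 15*x^2/64 + 3*x/8


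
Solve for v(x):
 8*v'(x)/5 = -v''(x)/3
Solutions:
 v(x) = C1 + C2*exp(-24*x/5)


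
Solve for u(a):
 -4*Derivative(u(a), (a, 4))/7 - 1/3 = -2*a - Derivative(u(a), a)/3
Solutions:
 u(a) = C1 + C4*exp(126^(1/3)*a/6) - 3*a^2 + a + (C2*sin(14^(1/3)*3^(1/6)*a/4) + C3*cos(14^(1/3)*3^(1/6)*a/4))*exp(-126^(1/3)*a/12)


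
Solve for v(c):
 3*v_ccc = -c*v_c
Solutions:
 v(c) = C1 + Integral(C2*airyai(-3^(2/3)*c/3) + C3*airybi(-3^(2/3)*c/3), c)


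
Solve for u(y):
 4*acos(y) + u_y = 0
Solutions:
 u(y) = C1 - 4*y*acos(y) + 4*sqrt(1 - y^2)


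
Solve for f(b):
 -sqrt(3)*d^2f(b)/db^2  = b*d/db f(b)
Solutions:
 f(b) = C1 + C2*erf(sqrt(2)*3^(3/4)*b/6)


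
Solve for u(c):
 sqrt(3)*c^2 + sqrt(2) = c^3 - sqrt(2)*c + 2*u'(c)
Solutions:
 u(c) = C1 - c^4/8 + sqrt(3)*c^3/6 + sqrt(2)*c^2/4 + sqrt(2)*c/2


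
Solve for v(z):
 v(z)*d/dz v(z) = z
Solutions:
 v(z) = -sqrt(C1 + z^2)
 v(z) = sqrt(C1 + z^2)


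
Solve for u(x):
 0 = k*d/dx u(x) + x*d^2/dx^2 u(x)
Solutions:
 u(x) = C1 + x^(1 - re(k))*(C2*sin(log(x)*Abs(im(k))) + C3*cos(log(x)*im(k)))


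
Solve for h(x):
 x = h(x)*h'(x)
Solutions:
 h(x) = -sqrt(C1 + x^2)
 h(x) = sqrt(C1 + x^2)


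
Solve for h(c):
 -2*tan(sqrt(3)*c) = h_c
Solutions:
 h(c) = C1 + 2*sqrt(3)*log(cos(sqrt(3)*c))/3


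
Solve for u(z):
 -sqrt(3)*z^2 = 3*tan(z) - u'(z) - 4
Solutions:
 u(z) = C1 + sqrt(3)*z^3/3 - 4*z - 3*log(cos(z))


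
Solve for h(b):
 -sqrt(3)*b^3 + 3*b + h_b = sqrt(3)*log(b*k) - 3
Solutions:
 h(b) = C1 + sqrt(3)*b^4/4 - 3*b^2/2 + sqrt(3)*b*log(b*k) + b*(-3 - sqrt(3))


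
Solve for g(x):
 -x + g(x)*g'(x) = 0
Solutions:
 g(x) = -sqrt(C1 + x^2)
 g(x) = sqrt(C1 + x^2)


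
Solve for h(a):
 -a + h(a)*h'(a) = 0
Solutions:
 h(a) = -sqrt(C1 + a^2)
 h(a) = sqrt(C1 + a^2)


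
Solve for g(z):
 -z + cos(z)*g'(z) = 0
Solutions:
 g(z) = C1 + Integral(z/cos(z), z)


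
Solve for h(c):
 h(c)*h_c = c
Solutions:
 h(c) = -sqrt(C1 + c^2)
 h(c) = sqrt(C1 + c^2)


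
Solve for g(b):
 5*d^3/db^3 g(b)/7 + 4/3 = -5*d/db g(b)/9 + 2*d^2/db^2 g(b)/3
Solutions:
 g(b) = C1 - 12*b/5 + (C2*sin(sqrt(14)*b/5) + C3*cos(sqrt(14)*b/5))*exp(7*b/15)


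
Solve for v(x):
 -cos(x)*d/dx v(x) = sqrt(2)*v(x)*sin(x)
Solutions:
 v(x) = C1*cos(x)^(sqrt(2))


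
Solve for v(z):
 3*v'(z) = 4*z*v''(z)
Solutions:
 v(z) = C1 + C2*z^(7/4)


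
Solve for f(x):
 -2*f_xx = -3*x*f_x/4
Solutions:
 f(x) = C1 + C2*erfi(sqrt(3)*x/4)


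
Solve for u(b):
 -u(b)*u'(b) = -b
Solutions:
 u(b) = -sqrt(C1 + b^2)
 u(b) = sqrt(C1 + b^2)


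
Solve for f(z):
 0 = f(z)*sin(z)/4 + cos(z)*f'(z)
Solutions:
 f(z) = C1*cos(z)^(1/4)


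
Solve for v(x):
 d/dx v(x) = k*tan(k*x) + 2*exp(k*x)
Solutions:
 v(x) = C1 + k*Piecewise((-log(cos(k*x))/k, Ne(k, 0)), (0, True)) + 2*Piecewise((exp(k*x)/k, Ne(k, 0)), (x, True))


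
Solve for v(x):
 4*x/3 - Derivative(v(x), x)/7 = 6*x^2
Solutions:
 v(x) = C1 - 14*x^3 + 14*x^2/3


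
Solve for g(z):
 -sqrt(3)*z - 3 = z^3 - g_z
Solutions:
 g(z) = C1 + z^4/4 + sqrt(3)*z^2/2 + 3*z


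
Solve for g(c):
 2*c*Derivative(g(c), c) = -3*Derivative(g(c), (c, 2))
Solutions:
 g(c) = C1 + C2*erf(sqrt(3)*c/3)


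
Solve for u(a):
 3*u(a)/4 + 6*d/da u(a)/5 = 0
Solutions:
 u(a) = C1*exp(-5*a/8)


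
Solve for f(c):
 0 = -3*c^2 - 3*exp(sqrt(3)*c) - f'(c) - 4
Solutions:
 f(c) = C1 - c^3 - 4*c - sqrt(3)*exp(sqrt(3)*c)


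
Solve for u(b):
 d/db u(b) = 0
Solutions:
 u(b) = C1


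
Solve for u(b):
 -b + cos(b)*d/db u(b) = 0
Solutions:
 u(b) = C1 + Integral(b/cos(b), b)


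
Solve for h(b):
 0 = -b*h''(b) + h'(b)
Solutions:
 h(b) = C1 + C2*b^2


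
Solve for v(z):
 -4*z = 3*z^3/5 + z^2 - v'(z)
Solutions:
 v(z) = C1 + 3*z^4/20 + z^3/3 + 2*z^2


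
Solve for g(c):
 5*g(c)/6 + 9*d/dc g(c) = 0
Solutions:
 g(c) = C1*exp(-5*c/54)


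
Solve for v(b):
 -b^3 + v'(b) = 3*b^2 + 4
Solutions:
 v(b) = C1 + b^4/4 + b^3 + 4*b


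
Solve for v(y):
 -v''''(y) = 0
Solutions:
 v(y) = C1 + C2*y + C3*y^2 + C4*y^3


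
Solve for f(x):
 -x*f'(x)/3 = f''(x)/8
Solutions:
 f(x) = C1 + C2*erf(2*sqrt(3)*x/3)


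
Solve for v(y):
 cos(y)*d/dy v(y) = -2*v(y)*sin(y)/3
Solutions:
 v(y) = C1*cos(y)^(2/3)


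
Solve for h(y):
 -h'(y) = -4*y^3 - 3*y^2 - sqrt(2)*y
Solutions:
 h(y) = C1 + y^4 + y^3 + sqrt(2)*y^2/2


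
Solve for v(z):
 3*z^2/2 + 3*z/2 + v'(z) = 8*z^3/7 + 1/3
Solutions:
 v(z) = C1 + 2*z^4/7 - z^3/2 - 3*z^2/4 + z/3


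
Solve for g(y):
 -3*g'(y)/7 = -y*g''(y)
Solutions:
 g(y) = C1 + C2*y^(10/7)


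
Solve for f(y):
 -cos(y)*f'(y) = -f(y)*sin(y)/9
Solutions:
 f(y) = C1/cos(y)^(1/9)


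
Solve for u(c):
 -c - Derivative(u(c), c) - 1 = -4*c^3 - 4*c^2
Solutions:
 u(c) = C1 + c^4 + 4*c^3/3 - c^2/2 - c


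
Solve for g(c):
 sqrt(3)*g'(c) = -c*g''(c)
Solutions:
 g(c) = C1 + C2*c^(1 - sqrt(3))


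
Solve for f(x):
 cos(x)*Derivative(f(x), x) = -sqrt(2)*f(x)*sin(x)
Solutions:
 f(x) = C1*cos(x)^(sqrt(2))


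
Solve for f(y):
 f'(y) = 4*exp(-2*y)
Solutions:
 f(y) = C1 - 2*exp(-2*y)


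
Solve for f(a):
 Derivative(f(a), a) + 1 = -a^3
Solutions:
 f(a) = C1 - a^4/4 - a


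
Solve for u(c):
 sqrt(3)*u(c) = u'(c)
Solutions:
 u(c) = C1*exp(sqrt(3)*c)


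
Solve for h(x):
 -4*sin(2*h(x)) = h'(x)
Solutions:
 h(x) = pi - acos((-C1 - exp(16*x))/(C1 - exp(16*x)))/2
 h(x) = acos((-C1 - exp(16*x))/(C1 - exp(16*x)))/2


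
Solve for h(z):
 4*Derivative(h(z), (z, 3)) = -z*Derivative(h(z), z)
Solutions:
 h(z) = C1 + Integral(C2*airyai(-2^(1/3)*z/2) + C3*airybi(-2^(1/3)*z/2), z)


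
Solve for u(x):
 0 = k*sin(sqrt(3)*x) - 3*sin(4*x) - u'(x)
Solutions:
 u(x) = C1 - sqrt(3)*k*cos(sqrt(3)*x)/3 + 3*cos(4*x)/4


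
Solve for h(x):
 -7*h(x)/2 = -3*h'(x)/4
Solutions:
 h(x) = C1*exp(14*x/3)


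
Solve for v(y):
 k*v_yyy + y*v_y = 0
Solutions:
 v(y) = C1 + Integral(C2*airyai(y*(-1/k)^(1/3)) + C3*airybi(y*(-1/k)^(1/3)), y)


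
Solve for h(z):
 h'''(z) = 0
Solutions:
 h(z) = C1 + C2*z + C3*z^2


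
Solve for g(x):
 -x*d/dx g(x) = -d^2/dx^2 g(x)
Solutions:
 g(x) = C1 + C2*erfi(sqrt(2)*x/2)


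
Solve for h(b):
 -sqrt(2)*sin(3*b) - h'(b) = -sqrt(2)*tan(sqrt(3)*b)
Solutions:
 h(b) = C1 - sqrt(6)*log(cos(sqrt(3)*b))/3 + sqrt(2)*cos(3*b)/3


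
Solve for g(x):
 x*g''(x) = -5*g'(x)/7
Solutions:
 g(x) = C1 + C2*x^(2/7)


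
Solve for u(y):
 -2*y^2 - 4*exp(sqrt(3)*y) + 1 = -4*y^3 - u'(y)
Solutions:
 u(y) = C1 - y^4 + 2*y^3/3 - y + 4*sqrt(3)*exp(sqrt(3)*y)/3


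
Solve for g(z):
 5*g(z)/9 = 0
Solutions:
 g(z) = 0


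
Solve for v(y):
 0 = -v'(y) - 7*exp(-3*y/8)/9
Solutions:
 v(y) = C1 + 56*exp(-3*y/8)/27


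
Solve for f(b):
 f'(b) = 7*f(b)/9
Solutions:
 f(b) = C1*exp(7*b/9)


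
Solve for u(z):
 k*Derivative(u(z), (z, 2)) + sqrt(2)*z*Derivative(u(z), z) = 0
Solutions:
 u(z) = C1 + C2*sqrt(k)*erf(2^(3/4)*z*sqrt(1/k)/2)


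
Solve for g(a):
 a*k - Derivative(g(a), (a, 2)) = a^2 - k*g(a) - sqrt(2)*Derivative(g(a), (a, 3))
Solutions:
 g(a) = C1*exp(a*(sqrt(2)*(27*k + sqrt((27*k - 1)^2 - 1) - 1)^(1/3) - sqrt(6)*I*(27*k + sqrt((27*k - 1)^2 - 1) - 1)^(1/3) + 2*sqrt(2) - 8/((-sqrt(2) + sqrt(6)*I)*(27*k + sqrt((27*k - 1)^2 - 1) - 1)^(1/3)))/12) + C2*exp(a*(sqrt(2)*(27*k + sqrt((27*k - 1)^2 - 1) - 1)^(1/3) + sqrt(6)*I*(27*k + sqrt((27*k - 1)^2 - 1) - 1)^(1/3) + 2*sqrt(2) + 8/((sqrt(2) + sqrt(6)*I)*(27*k + sqrt((27*k - 1)^2 - 1) - 1)^(1/3)))/12) + C3*exp(sqrt(2)*a*(-(27*k + sqrt((27*k - 1)^2 - 1) - 1)^(1/3) + 1 - 1/(27*k + sqrt((27*k - 1)^2 - 1) - 1)^(1/3))/6) + a^2/k - a + 2/k^2


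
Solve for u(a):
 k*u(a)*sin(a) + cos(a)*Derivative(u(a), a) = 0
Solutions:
 u(a) = C1*exp(k*log(cos(a)))


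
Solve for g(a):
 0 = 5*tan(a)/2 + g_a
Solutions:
 g(a) = C1 + 5*log(cos(a))/2


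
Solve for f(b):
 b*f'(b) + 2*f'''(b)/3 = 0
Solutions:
 f(b) = C1 + Integral(C2*airyai(-2^(2/3)*3^(1/3)*b/2) + C3*airybi(-2^(2/3)*3^(1/3)*b/2), b)


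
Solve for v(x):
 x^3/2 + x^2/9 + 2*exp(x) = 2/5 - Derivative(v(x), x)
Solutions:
 v(x) = C1 - x^4/8 - x^3/27 + 2*x/5 - 2*exp(x)


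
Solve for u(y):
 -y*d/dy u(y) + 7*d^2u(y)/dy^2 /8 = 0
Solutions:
 u(y) = C1 + C2*erfi(2*sqrt(7)*y/7)


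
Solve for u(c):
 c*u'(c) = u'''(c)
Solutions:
 u(c) = C1 + Integral(C2*airyai(c) + C3*airybi(c), c)


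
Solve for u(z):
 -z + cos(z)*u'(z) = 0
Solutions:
 u(z) = C1 + Integral(z/cos(z), z)


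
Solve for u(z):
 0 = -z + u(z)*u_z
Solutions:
 u(z) = -sqrt(C1 + z^2)
 u(z) = sqrt(C1 + z^2)


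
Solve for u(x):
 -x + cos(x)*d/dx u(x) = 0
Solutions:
 u(x) = C1 + Integral(x/cos(x), x)


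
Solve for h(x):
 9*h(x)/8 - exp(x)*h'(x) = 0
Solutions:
 h(x) = C1*exp(-9*exp(-x)/8)


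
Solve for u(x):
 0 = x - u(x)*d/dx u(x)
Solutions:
 u(x) = -sqrt(C1 + x^2)
 u(x) = sqrt(C1 + x^2)


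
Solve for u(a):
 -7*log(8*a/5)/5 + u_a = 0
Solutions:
 u(a) = C1 + 7*a*log(a)/5 - 7*a*log(5)/5 - 7*a/5 + 21*a*log(2)/5


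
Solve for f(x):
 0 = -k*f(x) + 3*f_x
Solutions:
 f(x) = C1*exp(k*x/3)


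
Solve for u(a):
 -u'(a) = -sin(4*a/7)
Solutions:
 u(a) = C1 - 7*cos(4*a/7)/4


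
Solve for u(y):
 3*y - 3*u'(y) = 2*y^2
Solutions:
 u(y) = C1 - 2*y^3/9 + y^2/2


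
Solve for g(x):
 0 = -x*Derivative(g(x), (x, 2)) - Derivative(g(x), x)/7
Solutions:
 g(x) = C1 + C2*x^(6/7)


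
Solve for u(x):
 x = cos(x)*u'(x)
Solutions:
 u(x) = C1 + Integral(x/cos(x), x)


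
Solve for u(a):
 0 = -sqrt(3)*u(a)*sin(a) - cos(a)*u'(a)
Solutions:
 u(a) = C1*cos(a)^(sqrt(3))


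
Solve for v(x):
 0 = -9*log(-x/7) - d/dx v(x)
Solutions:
 v(x) = C1 - 9*x*log(-x) + 9*x*(1 + log(7))


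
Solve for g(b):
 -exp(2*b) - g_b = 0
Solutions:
 g(b) = C1 - exp(2*b)/2


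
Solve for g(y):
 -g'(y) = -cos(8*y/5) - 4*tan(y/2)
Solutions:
 g(y) = C1 - 8*log(cos(y/2)) + 5*sin(8*y/5)/8


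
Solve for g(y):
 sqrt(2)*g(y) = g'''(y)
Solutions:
 g(y) = C3*exp(2^(1/6)*y) + (C1*sin(2^(1/6)*sqrt(3)*y/2) + C2*cos(2^(1/6)*sqrt(3)*y/2))*exp(-2^(1/6)*y/2)


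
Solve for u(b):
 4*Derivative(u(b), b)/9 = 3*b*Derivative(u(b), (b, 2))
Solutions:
 u(b) = C1 + C2*b^(31/27)


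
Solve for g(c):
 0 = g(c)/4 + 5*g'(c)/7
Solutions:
 g(c) = C1*exp(-7*c/20)


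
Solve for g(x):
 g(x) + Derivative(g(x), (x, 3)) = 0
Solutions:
 g(x) = C3*exp(-x) + (C1*sin(sqrt(3)*x/2) + C2*cos(sqrt(3)*x/2))*exp(x/2)


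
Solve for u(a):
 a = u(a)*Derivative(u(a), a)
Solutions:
 u(a) = -sqrt(C1 + a^2)
 u(a) = sqrt(C1 + a^2)


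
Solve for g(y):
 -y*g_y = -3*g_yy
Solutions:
 g(y) = C1 + C2*erfi(sqrt(6)*y/6)


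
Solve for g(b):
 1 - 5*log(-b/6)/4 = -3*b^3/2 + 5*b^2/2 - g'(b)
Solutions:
 g(b) = C1 - 3*b^4/8 + 5*b^3/6 + 5*b*log(-b)/4 + b*(-9 - 5*log(6))/4


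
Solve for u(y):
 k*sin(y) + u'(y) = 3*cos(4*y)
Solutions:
 u(y) = C1 + k*cos(y) + 3*sin(4*y)/4


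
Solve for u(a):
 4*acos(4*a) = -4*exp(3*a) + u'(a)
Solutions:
 u(a) = C1 + 4*a*acos(4*a) - sqrt(1 - 16*a^2) + 4*exp(3*a)/3


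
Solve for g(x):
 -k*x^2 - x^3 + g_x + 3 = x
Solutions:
 g(x) = C1 + k*x^3/3 + x^4/4 + x^2/2 - 3*x


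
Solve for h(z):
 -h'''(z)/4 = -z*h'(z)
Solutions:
 h(z) = C1 + Integral(C2*airyai(2^(2/3)*z) + C3*airybi(2^(2/3)*z), z)


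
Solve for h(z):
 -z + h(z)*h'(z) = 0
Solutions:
 h(z) = -sqrt(C1 + z^2)
 h(z) = sqrt(C1 + z^2)


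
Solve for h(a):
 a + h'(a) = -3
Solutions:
 h(a) = C1 - a^2/2 - 3*a


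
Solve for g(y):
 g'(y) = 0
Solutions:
 g(y) = C1


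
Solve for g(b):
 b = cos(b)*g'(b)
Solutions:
 g(b) = C1 + Integral(b/cos(b), b)


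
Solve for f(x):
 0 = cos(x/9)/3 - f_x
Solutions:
 f(x) = C1 + 3*sin(x/9)


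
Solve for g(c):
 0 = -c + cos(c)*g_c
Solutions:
 g(c) = C1 + Integral(c/cos(c), c)


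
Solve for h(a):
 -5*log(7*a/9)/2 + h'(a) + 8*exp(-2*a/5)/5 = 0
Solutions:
 h(a) = C1 + 5*a*log(a)/2 + a*(-5*log(3) - 5/2 + 5*log(7)/2) + 4*exp(-2*a/5)


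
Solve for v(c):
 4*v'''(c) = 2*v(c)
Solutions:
 v(c) = C3*exp(2^(2/3)*c/2) + (C1*sin(2^(2/3)*sqrt(3)*c/4) + C2*cos(2^(2/3)*sqrt(3)*c/4))*exp(-2^(2/3)*c/4)


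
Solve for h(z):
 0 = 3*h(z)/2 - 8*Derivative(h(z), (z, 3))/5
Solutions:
 h(z) = C3*exp(15^(1/3)*2^(2/3)*z/4) + (C1*sin(2^(2/3)*3^(5/6)*5^(1/3)*z/8) + C2*cos(2^(2/3)*3^(5/6)*5^(1/3)*z/8))*exp(-15^(1/3)*2^(2/3)*z/8)


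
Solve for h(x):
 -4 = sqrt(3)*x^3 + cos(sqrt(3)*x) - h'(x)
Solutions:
 h(x) = C1 + sqrt(3)*x^4/4 + 4*x + sqrt(3)*sin(sqrt(3)*x)/3


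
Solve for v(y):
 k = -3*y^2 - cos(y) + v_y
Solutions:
 v(y) = C1 + k*y + y^3 + sin(y)


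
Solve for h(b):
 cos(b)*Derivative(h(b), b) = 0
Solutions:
 h(b) = C1


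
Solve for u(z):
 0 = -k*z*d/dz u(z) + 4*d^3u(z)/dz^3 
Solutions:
 u(z) = C1 + Integral(C2*airyai(2^(1/3)*k^(1/3)*z/2) + C3*airybi(2^(1/3)*k^(1/3)*z/2), z)


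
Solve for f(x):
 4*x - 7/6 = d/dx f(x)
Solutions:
 f(x) = C1 + 2*x^2 - 7*x/6


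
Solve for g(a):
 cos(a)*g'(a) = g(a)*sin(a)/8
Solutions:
 g(a) = C1/cos(a)^(1/8)


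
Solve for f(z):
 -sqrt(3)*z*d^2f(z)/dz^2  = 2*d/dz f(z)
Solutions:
 f(z) = C1 + C2*z^(1 - 2*sqrt(3)/3)


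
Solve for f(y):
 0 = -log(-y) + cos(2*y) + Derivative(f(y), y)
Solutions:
 f(y) = C1 + y*log(-y) - y - sin(2*y)/2


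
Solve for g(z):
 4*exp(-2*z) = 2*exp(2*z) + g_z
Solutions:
 g(z) = C1 - exp(2*z) - 2*exp(-2*z)


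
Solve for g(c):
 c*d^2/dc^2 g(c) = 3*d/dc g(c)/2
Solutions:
 g(c) = C1 + C2*c^(5/2)


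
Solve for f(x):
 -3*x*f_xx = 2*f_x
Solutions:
 f(x) = C1 + C2*x^(1/3)


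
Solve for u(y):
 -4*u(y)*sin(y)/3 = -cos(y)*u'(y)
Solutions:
 u(y) = C1/cos(y)^(4/3)


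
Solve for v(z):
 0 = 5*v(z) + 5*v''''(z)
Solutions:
 v(z) = (C1*sin(sqrt(2)*z/2) + C2*cos(sqrt(2)*z/2))*exp(-sqrt(2)*z/2) + (C3*sin(sqrt(2)*z/2) + C4*cos(sqrt(2)*z/2))*exp(sqrt(2)*z/2)


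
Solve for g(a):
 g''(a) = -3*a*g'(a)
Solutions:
 g(a) = C1 + C2*erf(sqrt(6)*a/2)


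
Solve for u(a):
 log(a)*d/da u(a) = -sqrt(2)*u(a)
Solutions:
 u(a) = C1*exp(-sqrt(2)*li(a))


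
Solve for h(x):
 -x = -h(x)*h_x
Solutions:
 h(x) = -sqrt(C1 + x^2)
 h(x) = sqrt(C1 + x^2)


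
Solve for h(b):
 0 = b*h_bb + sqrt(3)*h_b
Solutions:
 h(b) = C1 + C2*b^(1 - sqrt(3))


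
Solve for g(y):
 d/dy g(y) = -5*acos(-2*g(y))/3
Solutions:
 Integral(1/acos(-2*_y), (_y, g(y))) = C1 - 5*y/3


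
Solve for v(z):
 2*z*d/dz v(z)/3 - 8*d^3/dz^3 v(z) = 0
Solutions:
 v(z) = C1 + Integral(C2*airyai(18^(1/3)*z/6) + C3*airybi(18^(1/3)*z/6), z)


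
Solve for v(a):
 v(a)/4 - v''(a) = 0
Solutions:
 v(a) = C1*exp(-a/2) + C2*exp(a/2)


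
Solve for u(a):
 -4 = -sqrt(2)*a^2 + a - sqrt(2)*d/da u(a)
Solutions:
 u(a) = C1 - a^3/3 + sqrt(2)*a^2/4 + 2*sqrt(2)*a


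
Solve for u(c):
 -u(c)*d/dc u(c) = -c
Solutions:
 u(c) = -sqrt(C1 + c^2)
 u(c) = sqrt(C1 + c^2)


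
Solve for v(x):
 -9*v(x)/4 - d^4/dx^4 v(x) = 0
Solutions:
 v(x) = (C1*sin(sqrt(3)*x/2) + C2*cos(sqrt(3)*x/2))*exp(-sqrt(3)*x/2) + (C3*sin(sqrt(3)*x/2) + C4*cos(sqrt(3)*x/2))*exp(sqrt(3)*x/2)


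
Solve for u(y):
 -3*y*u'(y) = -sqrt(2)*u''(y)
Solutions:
 u(y) = C1 + C2*erfi(2^(1/4)*sqrt(3)*y/2)


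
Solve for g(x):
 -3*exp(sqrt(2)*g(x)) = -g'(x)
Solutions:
 g(x) = sqrt(2)*(2*log(-1/(C1 + 3*x)) - log(2))/4


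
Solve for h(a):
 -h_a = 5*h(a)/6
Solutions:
 h(a) = C1*exp(-5*a/6)


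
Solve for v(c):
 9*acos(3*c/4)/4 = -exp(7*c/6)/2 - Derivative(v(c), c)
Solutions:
 v(c) = C1 - 9*c*acos(3*c/4)/4 + 3*sqrt(16 - 9*c^2)/4 - 3*exp(7*c/6)/7


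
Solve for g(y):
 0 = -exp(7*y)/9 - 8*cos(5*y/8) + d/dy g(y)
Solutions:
 g(y) = C1 + exp(7*y)/63 + 64*sin(5*y/8)/5


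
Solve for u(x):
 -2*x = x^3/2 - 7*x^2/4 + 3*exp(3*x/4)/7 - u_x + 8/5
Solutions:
 u(x) = C1 + x^4/8 - 7*x^3/12 + x^2 + 8*x/5 + 4*exp(3*x/4)/7


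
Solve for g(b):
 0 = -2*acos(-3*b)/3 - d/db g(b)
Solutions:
 g(b) = C1 - 2*b*acos(-3*b)/3 - 2*sqrt(1 - 9*b^2)/9


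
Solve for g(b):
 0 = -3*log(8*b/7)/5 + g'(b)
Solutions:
 g(b) = C1 + 3*b*log(b)/5 - 3*b*log(7)/5 - 3*b/5 + 9*b*log(2)/5


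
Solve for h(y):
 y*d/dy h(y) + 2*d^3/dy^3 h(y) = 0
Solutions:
 h(y) = C1 + Integral(C2*airyai(-2^(2/3)*y/2) + C3*airybi(-2^(2/3)*y/2), y)


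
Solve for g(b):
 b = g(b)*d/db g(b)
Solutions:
 g(b) = -sqrt(C1 + b^2)
 g(b) = sqrt(C1 + b^2)


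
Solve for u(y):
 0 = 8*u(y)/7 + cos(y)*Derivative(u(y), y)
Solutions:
 u(y) = C1*(sin(y) - 1)^(4/7)/(sin(y) + 1)^(4/7)


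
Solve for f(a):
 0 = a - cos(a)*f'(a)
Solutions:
 f(a) = C1 + Integral(a/cos(a), a)


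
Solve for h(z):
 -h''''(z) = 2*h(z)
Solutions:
 h(z) = (C1*sin(2^(3/4)*z/2) + C2*cos(2^(3/4)*z/2))*exp(-2^(3/4)*z/2) + (C3*sin(2^(3/4)*z/2) + C4*cos(2^(3/4)*z/2))*exp(2^(3/4)*z/2)


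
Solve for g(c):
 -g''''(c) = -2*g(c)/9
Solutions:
 g(c) = C1*exp(-2^(1/4)*sqrt(3)*c/3) + C2*exp(2^(1/4)*sqrt(3)*c/3) + C3*sin(2^(1/4)*sqrt(3)*c/3) + C4*cos(2^(1/4)*sqrt(3)*c/3)


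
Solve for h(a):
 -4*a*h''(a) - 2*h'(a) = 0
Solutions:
 h(a) = C1 + C2*sqrt(a)


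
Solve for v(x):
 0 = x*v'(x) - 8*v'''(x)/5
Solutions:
 v(x) = C1 + Integral(C2*airyai(5^(1/3)*x/2) + C3*airybi(5^(1/3)*x/2), x)


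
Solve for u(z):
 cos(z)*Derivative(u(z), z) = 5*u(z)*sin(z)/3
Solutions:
 u(z) = C1/cos(z)^(5/3)


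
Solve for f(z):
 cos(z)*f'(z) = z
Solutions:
 f(z) = C1 + Integral(z/cos(z), z)


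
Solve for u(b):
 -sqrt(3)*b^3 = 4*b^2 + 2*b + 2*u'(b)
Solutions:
 u(b) = C1 - sqrt(3)*b^4/8 - 2*b^3/3 - b^2/2


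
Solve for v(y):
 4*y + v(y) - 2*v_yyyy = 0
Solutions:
 v(y) = C1*exp(-2^(3/4)*y/2) + C2*exp(2^(3/4)*y/2) + C3*sin(2^(3/4)*y/2) + C4*cos(2^(3/4)*y/2) - 4*y


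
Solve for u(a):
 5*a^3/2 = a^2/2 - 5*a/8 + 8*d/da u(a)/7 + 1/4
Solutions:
 u(a) = C1 + 35*a^4/64 - 7*a^3/48 + 35*a^2/128 - 7*a/32


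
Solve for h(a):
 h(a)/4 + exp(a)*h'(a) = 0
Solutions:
 h(a) = C1*exp(exp(-a)/4)


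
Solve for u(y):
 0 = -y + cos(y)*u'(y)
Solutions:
 u(y) = C1 + Integral(y/cos(y), y)


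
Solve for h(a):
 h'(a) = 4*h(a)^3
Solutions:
 h(a) = -sqrt(2)*sqrt(-1/(C1 + 4*a))/2
 h(a) = sqrt(2)*sqrt(-1/(C1 + 4*a))/2


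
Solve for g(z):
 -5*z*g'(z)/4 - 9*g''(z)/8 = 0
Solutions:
 g(z) = C1 + C2*erf(sqrt(5)*z/3)


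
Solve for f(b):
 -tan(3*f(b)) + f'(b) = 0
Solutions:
 f(b) = -asin(C1*exp(3*b))/3 + pi/3
 f(b) = asin(C1*exp(3*b))/3


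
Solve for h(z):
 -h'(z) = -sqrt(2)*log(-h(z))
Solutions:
 -li(-h(z)) = C1 + sqrt(2)*z


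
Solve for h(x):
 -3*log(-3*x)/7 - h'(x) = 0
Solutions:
 h(x) = C1 - 3*x*log(-x)/7 + 3*x*(1 - log(3))/7


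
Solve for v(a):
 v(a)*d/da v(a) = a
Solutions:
 v(a) = -sqrt(C1 + a^2)
 v(a) = sqrt(C1 + a^2)


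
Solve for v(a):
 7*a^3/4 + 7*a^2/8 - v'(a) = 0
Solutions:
 v(a) = C1 + 7*a^4/16 + 7*a^3/24


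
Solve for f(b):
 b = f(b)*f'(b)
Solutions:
 f(b) = -sqrt(C1 + b^2)
 f(b) = sqrt(C1 + b^2)


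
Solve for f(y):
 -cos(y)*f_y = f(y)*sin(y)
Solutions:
 f(y) = C1*cos(y)


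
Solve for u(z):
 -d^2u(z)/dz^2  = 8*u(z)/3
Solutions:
 u(z) = C1*sin(2*sqrt(6)*z/3) + C2*cos(2*sqrt(6)*z/3)


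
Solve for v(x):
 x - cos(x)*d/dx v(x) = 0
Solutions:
 v(x) = C1 + Integral(x/cos(x), x)


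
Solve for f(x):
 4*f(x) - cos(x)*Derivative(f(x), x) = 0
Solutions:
 f(x) = C1*(sin(x)^2 + 2*sin(x) + 1)/(sin(x)^2 - 2*sin(x) + 1)


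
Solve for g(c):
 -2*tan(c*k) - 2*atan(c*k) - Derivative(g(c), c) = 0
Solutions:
 g(c) = C1 - 2*Piecewise((-log(cos(c*k))/k, Ne(k, 0)), (0, True)) - 2*Piecewise((c*atan(c*k) - log(c^2*k^2 + 1)/(2*k), Ne(k, 0)), (0, True))


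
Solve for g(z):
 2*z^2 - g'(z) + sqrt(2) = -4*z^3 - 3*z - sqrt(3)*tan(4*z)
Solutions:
 g(z) = C1 + z^4 + 2*z^3/3 + 3*z^2/2 + sqrt(2)*z - sqrt(3)*log(cos(4*z))/4


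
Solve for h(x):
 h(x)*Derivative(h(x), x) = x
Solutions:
 h(x) = -sqrt(C1 + x^2)
 h(x) = sqrt(C1 + x^2)


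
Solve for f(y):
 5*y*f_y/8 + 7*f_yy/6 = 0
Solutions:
 f(y) = C1 + C2*erf(sqrt(210)*y/28)


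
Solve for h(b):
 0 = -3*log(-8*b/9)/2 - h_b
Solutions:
 h(b) = C1 - 3*b*log(-b)/2 + b*(-9*log(2)/2 + 3/2 + 3*log(3))


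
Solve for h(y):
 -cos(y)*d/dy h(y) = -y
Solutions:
 h(y) = C1 + Integral(y/cos(y), y)


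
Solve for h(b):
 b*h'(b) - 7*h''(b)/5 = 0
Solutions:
 h(b) = C1 + C2*erfi(sqrt(70)*b/14)


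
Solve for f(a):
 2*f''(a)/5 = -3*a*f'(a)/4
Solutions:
 f(a) = C1 + C2*erf(sqrt(15)*a/4)


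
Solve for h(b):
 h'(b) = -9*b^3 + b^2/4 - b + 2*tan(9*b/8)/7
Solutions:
 h(b) = C1 - 9*b^4/4 + b^3/12 - b^2/2 - 16*log(cos(9*b/8))/63


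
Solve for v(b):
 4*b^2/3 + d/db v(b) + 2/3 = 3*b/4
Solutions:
 v(b) = C1 - 4*b^3/9 + 3*b^2/8 - 2*b/3


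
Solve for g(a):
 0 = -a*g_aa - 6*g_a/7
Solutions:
 g(a) = C1 + C2*a^(1/7)


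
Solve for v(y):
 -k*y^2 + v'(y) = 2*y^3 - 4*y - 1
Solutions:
 v(y) = C1 + k*y^3/3 + y^4/2 - 2*y^2 - y


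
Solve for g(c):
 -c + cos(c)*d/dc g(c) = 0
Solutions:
 g(c) = C1 + Integral(c/cos(c), c)


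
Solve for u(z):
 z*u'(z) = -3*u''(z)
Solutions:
 u(z) = C1 + C2*erf(sqrt(6)*z/6)


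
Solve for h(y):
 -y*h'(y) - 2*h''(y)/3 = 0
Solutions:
 h(y) = C1 + C2*erf(sqrt(3)*y/2)


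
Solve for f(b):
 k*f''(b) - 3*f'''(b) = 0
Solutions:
 f(b) = C1 + C2*b + C3*exp(b*k/3)


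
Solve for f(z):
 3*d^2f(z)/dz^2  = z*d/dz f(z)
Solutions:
 f(z) = C1 + C2*erfi(sqrt(6)*z/6)


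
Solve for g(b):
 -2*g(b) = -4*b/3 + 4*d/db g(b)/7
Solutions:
 g(b) = C1*exp(-7*b/2) + 2*b/3 - 4/21


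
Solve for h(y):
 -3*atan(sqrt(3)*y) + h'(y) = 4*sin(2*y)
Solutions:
 h(y) = C1 + 3*y*atan(sqrt(3)*y) - sqrt(3)*log(3*y^2 + 1)/2 - 2*cos(2*y)


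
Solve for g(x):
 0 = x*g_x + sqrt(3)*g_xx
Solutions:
 g(x) = C1 + C2*erf(sqrt(2)*3^(3/4)*x/6)


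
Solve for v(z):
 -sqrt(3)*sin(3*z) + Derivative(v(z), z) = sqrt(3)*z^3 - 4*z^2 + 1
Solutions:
 v(z) = C1 + sqrt(3)*z^4/4 - 4*z^3/3 + z - sqrt(3)*cos(3*z)/3


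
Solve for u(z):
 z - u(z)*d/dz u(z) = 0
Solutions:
 u(z) = -sqrt(C1 + z^2)
 u(z) = sqrt(C1 + z^2)


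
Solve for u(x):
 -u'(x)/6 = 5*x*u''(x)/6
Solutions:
 u(x) = C1 + C2*x^(4/5)


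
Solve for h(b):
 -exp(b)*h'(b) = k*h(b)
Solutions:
 h(b) = C1*exp(k*exp(-b))


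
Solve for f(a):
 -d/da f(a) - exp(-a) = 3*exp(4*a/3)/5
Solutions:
 f(a) = C1 - 9*exp(4*a/3)/20 + exp(-a)


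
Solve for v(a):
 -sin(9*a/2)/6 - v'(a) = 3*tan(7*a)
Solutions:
 v(a) = C1 + 3*log(cos(7*a))/7 + cos(9*a/2)/27


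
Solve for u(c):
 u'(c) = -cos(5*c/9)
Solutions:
 u(c) = C1 - 9*sin(5*c/9)/5


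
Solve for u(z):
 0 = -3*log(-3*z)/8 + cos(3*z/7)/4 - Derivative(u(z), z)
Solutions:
 u(z) = C1 - 3*z*log(-z)/8 - 3*z*log(3)/8 + 3*z/8 + 7*sin(3*z/7)/12


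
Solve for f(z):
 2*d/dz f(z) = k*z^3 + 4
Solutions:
 f(z) = C1 + k*z^4/8 + 2*z


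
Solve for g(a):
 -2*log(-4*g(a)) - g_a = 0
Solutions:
 Integral(1/(log(-_y) + 2*log(2)), (_y, g(a)))/2 = C1 - a


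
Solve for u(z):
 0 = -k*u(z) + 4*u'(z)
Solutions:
 u(z) = C1*exp(k*z/4)


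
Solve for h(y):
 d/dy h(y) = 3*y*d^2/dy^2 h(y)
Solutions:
 h(y) = C1 + C2*y^(4/3)


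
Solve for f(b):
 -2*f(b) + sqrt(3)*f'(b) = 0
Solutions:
 f(b) = C1*exp(2*sqrt(3)*b/3)


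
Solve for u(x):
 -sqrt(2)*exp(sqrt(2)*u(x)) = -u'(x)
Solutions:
 u(x) = sqrt(2)*(2*log(-1/(C1 + sqrt(2)*x)) - log(2))/4


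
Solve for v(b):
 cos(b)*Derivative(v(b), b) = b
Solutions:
 v(b) = C1 + Integral(b/cos(b), b)


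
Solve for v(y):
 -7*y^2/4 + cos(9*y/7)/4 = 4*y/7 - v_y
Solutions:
 v(y) = C1 + 7*y^3/12 + 2*y^2/7 - 7*sin(9*y/7)/36


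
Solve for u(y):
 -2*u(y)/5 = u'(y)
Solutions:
 u(y) = C1*exp(-2*y/5)


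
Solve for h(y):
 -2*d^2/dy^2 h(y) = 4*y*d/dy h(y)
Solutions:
 h(y) = C1 + C2*erf(y)


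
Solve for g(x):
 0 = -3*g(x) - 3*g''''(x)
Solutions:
 g(x) = (C1*sin(sqrt(2)*x/2) + C2*cos(sqrt(2)*x/2))*exp(-sqrt(2)*x/2) + (C3*sin(sqrt(2)*x/2) + C4*cos(sqrt(2)*x/2))*exp(sqrt(2)*x/2)


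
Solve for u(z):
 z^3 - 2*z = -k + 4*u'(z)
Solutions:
 u(z) = C1 + k*z/4 + z^4/16 - z^2/4


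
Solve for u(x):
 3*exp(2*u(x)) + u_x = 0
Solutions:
 u(x) = log(-sqrt(-1/(C1 - 3*x))) - log(2)/2
 u(x) = log(-1/(C1 - 3*x))/2 - log(2)/2


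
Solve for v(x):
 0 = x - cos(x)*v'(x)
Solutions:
 v(x) = C1 + Integral(x/cos(x), x)


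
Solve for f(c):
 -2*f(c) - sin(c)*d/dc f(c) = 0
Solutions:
 f(c) = C1*(cos(c) + 1)/(cos(c) - 1)


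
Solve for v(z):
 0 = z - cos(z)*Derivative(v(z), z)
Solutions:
 v(z) = C1 + Integral(z/cos(z), z)


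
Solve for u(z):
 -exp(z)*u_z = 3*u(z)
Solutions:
 u(z) = C1*exp(3*exp(-z))


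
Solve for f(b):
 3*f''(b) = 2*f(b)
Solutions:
 f(b) = C1*exp(-sqrt(6)*b/3) + C2*exp(sqrt(6)*b/3)


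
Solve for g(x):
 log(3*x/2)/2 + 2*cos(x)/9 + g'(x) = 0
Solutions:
 g(x) = C1 - x*log(x)/2 - x*log(3) + x/2 + x*log(6)/2 - 2*sin(x)/9


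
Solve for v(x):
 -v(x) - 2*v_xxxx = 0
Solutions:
 v(x) = (C1*sin(2^(1/4)*x/2) + C2*cos(2^(1/4)*x/2))*exp(-2^(1/4)*x/2) + (C3*sin(2^(1/4)*x/2) + C4*cos(2^(1/4)*x/2))*exp(2^(1/4)*x/2)


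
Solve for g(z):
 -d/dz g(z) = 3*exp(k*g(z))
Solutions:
 g(z) = Piecewise((log(1/(C1*k + 3*k*z))/k, Ne(k, 0)), (nan, True))
 g(z) = Piecewise((C1 - 3*z, Eq(k, 0)), (nan, True))


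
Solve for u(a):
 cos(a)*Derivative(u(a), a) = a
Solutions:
 u(a) = C1 + Integral(a/cos(a), a)


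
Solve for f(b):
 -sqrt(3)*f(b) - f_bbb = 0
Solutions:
 f(b) = C3*exp(-3^(1/6)*b) + (C1*sin(3^(2/3)*b/2) + C2*cos(3^(2/3)*b/2))*exp(3^(1/6)*b/2)


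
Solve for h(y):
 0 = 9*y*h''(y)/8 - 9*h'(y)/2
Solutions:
 h(y) = C1 + C2*y^5


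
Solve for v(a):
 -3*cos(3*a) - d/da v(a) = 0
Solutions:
 v(a) = C1 - sin(3*a)


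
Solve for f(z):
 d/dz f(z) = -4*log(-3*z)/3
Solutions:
 f(z) = C1 - 4*z*log(-z)/3 + 4*z*(1 - log(3))/3


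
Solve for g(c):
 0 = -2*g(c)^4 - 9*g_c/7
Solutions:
 g(c) = 3^(1/3)*(1/(C1 + 14*c))^(1/3)
 g(c) = (-3^(1/3) - 3^(5/6)*I)*(1/(C1 + 14*c))^(1/3)/2
 g(c) = (-3^(1/3) + 3^(5/6)*I)*(1/(C1 + 14*c))^(1/3)/2


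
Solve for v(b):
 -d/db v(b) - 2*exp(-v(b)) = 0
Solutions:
 v(b) = log(C1 - 2*b)


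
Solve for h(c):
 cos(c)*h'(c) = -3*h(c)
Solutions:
 h(c) = C1*(sin(c) - 1)^(3/2)/(sin(c) + 1)^(3/2)


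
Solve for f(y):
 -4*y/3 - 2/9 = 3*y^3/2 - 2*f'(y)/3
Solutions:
 f(y) = C1 + 9*y^4/16 + y^2 + y/3


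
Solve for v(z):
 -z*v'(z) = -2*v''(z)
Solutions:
 v(z) = C1 + C2*erfi(z/2)


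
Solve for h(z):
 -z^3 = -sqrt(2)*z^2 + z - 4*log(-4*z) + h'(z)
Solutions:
 h(z) = C1 - z^4/4 + sqrt(2)*z^3/3 - z^2/2 + 4*z*log(-z) + 4*z*(-1 + 2*log(2))


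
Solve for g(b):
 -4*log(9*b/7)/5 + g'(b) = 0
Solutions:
 g(b) = C1 + 4*b*log(b)/5 - 4*b*log(7)/5 - 4*b/5 + 8*b*log(3)/5


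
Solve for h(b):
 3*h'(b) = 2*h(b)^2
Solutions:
 h(b) = -3/(C1 + 2*b)


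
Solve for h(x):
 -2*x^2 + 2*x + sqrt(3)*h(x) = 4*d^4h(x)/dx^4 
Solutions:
 h(x) = C1*exp(-sqrt(2)*3^(1/8)*x/2) + C2*exp(sqrt(2)*3^(1/8)*x/2) + C3*sin(sqrt(2)*3^(1/8)*x/2) + C4*cos(sqrt(2)*3^(1/8)*x/2) + 2*sqrt(3)*x^2/3 - 2*sqrt(3)*x/3


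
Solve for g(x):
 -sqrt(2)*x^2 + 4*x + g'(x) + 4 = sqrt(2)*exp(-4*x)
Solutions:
 g(x) = C1 + sqrt(2)*x^3/3 - 2*x^2 - 4*x - sqrt(2)*exp(-4*x)/4


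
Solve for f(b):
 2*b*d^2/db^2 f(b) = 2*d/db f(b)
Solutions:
 f(b) = C1 + C2*b^2


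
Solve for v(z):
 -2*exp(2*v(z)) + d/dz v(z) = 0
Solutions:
 v(z) = log(-sqrt(-1/(C1 + 2*z))) - log(2)/2
 v(z) = log(-1/(C1 + 2*z))/2 - log(2)/2


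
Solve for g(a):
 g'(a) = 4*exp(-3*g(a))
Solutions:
 g(a) = log(C1 + 12*a)/3
 g(a) = log((-3^(1/3) - 3^(5/6)*I)*(C1 + 4*a)^(1/3)/2)
 g(a) = log((-3^(1/3) + 3^(5/6)*I)*(C1 + 4*a)^(1/3)/2)


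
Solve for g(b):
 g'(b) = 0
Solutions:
 g(b) = C1


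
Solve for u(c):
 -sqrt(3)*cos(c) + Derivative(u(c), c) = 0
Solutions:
 u(c) = C1 + sqrt(3)*sin(c)


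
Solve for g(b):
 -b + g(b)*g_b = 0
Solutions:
 g(b) = -sqrt(C1 + b^2)
 g(b) = sqrt(C1 + b^2)


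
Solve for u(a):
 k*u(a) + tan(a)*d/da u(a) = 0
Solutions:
 u(a) = C1*exp(-k*log(sin(a)))


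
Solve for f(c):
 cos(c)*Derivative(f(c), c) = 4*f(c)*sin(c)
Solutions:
 f(c) = C1/cos(c)^4


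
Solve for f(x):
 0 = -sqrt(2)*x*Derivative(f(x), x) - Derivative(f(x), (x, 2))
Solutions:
 f(x) = C1 + C2*erf(2^(3/4)*x/2)


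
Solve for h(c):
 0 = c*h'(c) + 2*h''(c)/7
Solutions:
 h(c) = C1 + C2*erf(sqrt(7)*c/2)


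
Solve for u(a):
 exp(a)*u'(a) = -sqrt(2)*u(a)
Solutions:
 u(a) = C1*exp(sqrt(2)*exp(-a))


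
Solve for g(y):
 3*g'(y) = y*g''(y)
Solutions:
 g(y) = C1 + C2*y^4


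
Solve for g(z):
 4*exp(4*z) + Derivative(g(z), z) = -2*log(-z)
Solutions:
 g(z) = C1 - 2*z*log(-z) + 2*z - exp(4*z)


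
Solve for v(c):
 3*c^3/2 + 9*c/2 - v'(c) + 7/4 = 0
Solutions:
 v(c) = C1 + 3*c^4/8 + 9*c^2/4 + 7*c/4


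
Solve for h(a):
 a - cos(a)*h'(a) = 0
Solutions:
 h(a) = C1 + Integral(a/cos(a), a)


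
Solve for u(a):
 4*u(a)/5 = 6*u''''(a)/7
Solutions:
 u(a) = C1*exp(-14^(1/4)*15^(3/4)*a/15) + C2*exp(14^(1/4)*15^(3/4)*a/15) + C3*sin(14^(1/4)*15^(3/4)*a/15) + C4*cos(14^(1/4)*15^(3/4)*a/15)


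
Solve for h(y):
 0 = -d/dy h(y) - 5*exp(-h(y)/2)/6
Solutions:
 h(y) = 2*log(C1 - 5*y/12)


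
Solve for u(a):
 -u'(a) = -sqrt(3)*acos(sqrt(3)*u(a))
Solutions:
 Integral(1/acos(sqrt(3)*_y), (_y, u(a))) = C1 + sqrt(3)*a


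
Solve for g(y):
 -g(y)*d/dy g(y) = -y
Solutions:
 g(y) = -sqrt(C1 + y^2)
 g(y) = sqrt(C1 + y^2)


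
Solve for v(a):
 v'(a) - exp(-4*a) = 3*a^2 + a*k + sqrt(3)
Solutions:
 v(a) = C1 + a^3 + a^2*k/2 + sqrt(3)*a - exp(-4*a)/4


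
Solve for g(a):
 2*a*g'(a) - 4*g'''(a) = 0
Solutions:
 g(a) = C1 + Integral(C2*airyai(2^(2/3)*a/2) + C3*airybi(2^(2/3)*a/2), a)


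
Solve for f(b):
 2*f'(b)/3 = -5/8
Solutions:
 f(b) = C1 - 15*b/16


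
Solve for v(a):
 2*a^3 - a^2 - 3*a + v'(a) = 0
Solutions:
 v(a) = C1 - a^4/2 + a^3/3 + 3*a^2/2


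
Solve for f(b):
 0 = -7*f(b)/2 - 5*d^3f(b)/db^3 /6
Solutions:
 f(b) = C3*exp(-21^(1/3)*5^(2/3)*b/5) + (C1*sin(3^(5/6)*5^(2/3)*7^(1/3)*b/10) + C2*cos(3^(5/6)*5^(2/3)*7^(1/3)*b/10))*exp(21^(1/3)*5^(2/3)*b/10)


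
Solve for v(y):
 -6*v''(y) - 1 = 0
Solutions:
 v(y) = C1 + C2*y - y^2/12


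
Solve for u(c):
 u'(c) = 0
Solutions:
 u(c) = C1


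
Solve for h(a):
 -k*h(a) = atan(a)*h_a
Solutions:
 h(a) = C1*exp(-k*Integral(1/atan(a), a))


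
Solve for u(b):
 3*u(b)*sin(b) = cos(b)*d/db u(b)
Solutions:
 u(b) = C1/cos(b)^3


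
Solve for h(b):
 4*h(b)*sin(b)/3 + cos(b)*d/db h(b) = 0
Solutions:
 h(b) = C1*cos(b)^(4/3)


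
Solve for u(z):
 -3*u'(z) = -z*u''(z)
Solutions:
 u(z) = C1 + C2*z^4


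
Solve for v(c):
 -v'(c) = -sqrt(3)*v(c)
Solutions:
 v(c) = C1*exp(sqrt(3)*c)


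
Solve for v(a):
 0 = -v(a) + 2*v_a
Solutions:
 v(a) = C1*exp(a/2)


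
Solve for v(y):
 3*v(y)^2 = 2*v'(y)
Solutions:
 v(y) = -2/(C1 + 3*y)


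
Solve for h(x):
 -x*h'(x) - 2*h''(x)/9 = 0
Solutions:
 h(x) = C1 + C2*erf(3*x/2)


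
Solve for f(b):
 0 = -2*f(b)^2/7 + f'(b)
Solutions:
 f(b) = -7/(C1 + 2*b)


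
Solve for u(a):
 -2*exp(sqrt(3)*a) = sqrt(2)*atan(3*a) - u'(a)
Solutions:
 u(a) = C1 + sqrt(2)*(a*atan(3*a) - log(9*a^2 + 1)/6) + 2*sqrt(3)*exp(sqrt(3)*a)/3


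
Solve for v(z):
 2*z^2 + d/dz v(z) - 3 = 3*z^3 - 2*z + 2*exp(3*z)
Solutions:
 v(z) = C1 + 3*z^4/4 - 2*z^3/3 - z^2 + 3*z + 2*exp(3*z)/3


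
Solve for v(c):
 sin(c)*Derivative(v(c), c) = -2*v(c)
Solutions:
 v(c) = C1*(cos(c) + 1)/(cos(c) - 1)


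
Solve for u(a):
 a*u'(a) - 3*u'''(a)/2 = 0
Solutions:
 u(a) = C1 + Integral(C2*airyai(2^(1/3)*3^(2/3)*a/3) + C3*airybi(2^(1/3)*3^(2/3)*a/3), a)


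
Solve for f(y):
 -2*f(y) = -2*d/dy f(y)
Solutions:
 f(y) = C1*exp(y)


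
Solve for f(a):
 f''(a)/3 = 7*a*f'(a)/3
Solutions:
 f(a) = C1 + C2*erfi(sqrt(14)*a/2)


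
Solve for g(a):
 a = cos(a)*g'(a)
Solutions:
 g(a) = C1 + Integral(a/cos(a), a)


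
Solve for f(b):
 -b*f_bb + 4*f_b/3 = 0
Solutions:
 f(b) = C1 + C2*b^(7/3)


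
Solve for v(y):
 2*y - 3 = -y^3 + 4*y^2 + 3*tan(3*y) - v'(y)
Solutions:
 v(y) = C1 - y^4/4 + 4*y^3/3 - y^2 + 3*y - log(cos(3*y))
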